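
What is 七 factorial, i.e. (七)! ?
Convert 七 (Chinese numeral) → 7 (decimal)
Compute 7! = 5040
5040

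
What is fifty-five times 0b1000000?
Convert fifty-five (English words) → 55 (decimal)
Convert 0b1000000 (binary) → 64 (decimal)
Compute 55 × 64 = 3520
3520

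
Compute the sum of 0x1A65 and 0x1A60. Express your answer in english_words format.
Convert 0x1A65 (hexadecimal) → 1×4096 + 10×256 + 6×16 + 5 = 6757 (decimal)
Convert 0x1A60 (hexadecimal) → 1×4096 + 10×256 + 6×16 = 6752 (decimal)
Compute 6757 + 6752 = 13509
Convert 13509 (decimal) → 13509 = 13×1000 + 5×100 + 9 → thirteen thousand five hundred nine (English words)
thirteen thousand five hundred nine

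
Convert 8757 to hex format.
Convert 8757 (decimal) → 8757 = 2×4096 + 2×256 + 3×16 + 5 → 0x2235 (hexadecimal)
0x2235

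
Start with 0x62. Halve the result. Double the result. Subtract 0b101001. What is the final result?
Convert 0x62 (hexadecimal) → 6×16 + 2 = 98 (decimal)
Start: 98
98 ÷ 2 = 49
49 × 2 = 98
Convert 0b101001 (binary) → 32 + 8 + 1 = 41 (decimal)
98 - 41 = 57
57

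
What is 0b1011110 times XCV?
Convert 0b1011110 (binary) → 64 + 16 + 8 + 4 + 2 = 94 (decimal)
Convert XCV (Roman numeral) → 90 + 5 = 95 (decimal)
Compute 94 × 95 = 8930
8930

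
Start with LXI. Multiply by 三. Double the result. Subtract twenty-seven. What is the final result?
Convert LXI (Roman numeral) → 50 + 10 + 1 = 61 (decimal)
Start: 61
Convert 三 (Chinese numeral) → 3 (decimal)
61 × 3 = 183
183 × 2 = 366
Convert twenty-seven (English words) → 27 (decimal)
366 - 27 = 339
339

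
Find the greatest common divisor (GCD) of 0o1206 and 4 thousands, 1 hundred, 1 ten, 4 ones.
Convert 0o1206 (octal) → 1×512 + 2×64 + 6 = 646 (decimal)
Convert 4 thousands, 1 hundred, 1 ten, 4 ones (place-value notation) → 4×1000 + 1×100 + 1×10 + 4 = 4114 (decimal)
Compute gcd(646, 4114) = 34
34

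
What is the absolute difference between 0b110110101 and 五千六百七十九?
Convert 0b110110101 (binary) → 256 + 128 + 32 + 16 + 4 + 1 = 437 (decimal)
Convert 五千六百七十九 (Chinese numeral) → 5×1000 + 6×100 + 7×10 + 9 = 5679 (decimal)
Compute |437 - 5679| = 5242
5242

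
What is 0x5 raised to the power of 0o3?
Convert 0x5 (hexadecimal) → 5 (decimal)
Convert 0o3 (octal) → 3 (decimal)
Compute 5 ^ 3 = 125
125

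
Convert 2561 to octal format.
Convert 2561 (decimal) → 2561 = 5×512 + 1 → 0o5001 (octal)
0o5001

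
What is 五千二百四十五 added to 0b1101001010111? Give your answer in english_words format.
Convert 五千二百四十五 (Chinese numeral) → 5×1000 + 2×100 + 4×10 + 5 = 5245 (decimal)
Convert 0b1101001010111 (binary) → 4096 + 2048 + 512 + 64 + 16 + 4 + 2 + 1 = 6743 (decimal)
Compute 5245 + 6743 = 11988
Convert 11988 (decimal) → 11988 = 11×1000 + 9×100 + 88 → eleven thousand nine hundred eighty-eight (English words)
eleven thousand nine hundred eighty-eight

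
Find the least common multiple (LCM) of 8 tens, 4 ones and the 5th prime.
Convert 8 tens, 4 ones (place-value notation) → 8×10 + 4 = 84 (decimal)
Convert the 5th prime (prime index) → 11 (decimal)
Compute lcm(84, 11) = 924
924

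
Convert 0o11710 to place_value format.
Convert 0o11710 (octal) → 1×4096 + 1×512 + 7×64 + 1×8 = 5064 (decimal)
Convert 5064 (decimal) → 5064 = 5×1000 + 6×10 + 4 → 5 thousands, 6 tens, 4 ones (place-value notation)
5 thousands, 6 tens, 4 ones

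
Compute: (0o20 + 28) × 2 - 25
Convert 0o20 (octal) → 2×8 = 16 (decimal)
Expression in decimal: (16 + 28) × 2 - 25
Parentheses first: 16 + 28 = 44
Multiply: 44 × 2 = 88
Subtract: 88 - 25 = 63
63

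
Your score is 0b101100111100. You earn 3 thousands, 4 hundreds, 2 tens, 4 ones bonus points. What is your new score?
Convert 0b101100111100 (binary) → 2048 + 512 + 256 + 32 + 16 + 8 + 4 = 2876 (decimal)
Convert 3 thousands, 4 hundreds, 2 tens, 4 ones (place-value notation) → 3×1000 + 4×100 + 2×10 + 4 = 3424 (decimal)
Compute 2876 + 3424 = 6300
6300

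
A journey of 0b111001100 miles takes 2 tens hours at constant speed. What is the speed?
Convert 0b111001100 (binary) → 256 + 128 + 64 + 8 + 4 = 460 (decimal)
Convert 2 tens (place-value notation) → 2×10 = 20 (decimal)
Compute 460 ÷ 20 = 23
23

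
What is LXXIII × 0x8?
Convert LXXIII (Roman numeral) → 50 + 10 + 10 + 1 + 1 + 1 = 73 (decimal)
Convert 0x8 (hexadecimal) → 8 (decimal)
Compute 73 × 8 = 584
584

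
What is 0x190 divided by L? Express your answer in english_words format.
Convert 0x190 (hexadecimal) → 1×256 + 9×16 = 400 (decimal)
Convert L (Roman numeral) → 50 (decimal)
Compute 400 ÷ 50 = 8
Convert 8 (decimal) → eight (English words)
eight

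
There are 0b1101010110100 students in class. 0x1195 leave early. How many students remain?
Convert 0b1101010110100 (binary) → 4096 + 2048 + 512 + 128 + 32 + 16 + 4 = 6836 (decimal)
Convert 0x1195 (hexadecimal) → 1×4096 + 1×256 + 9×16 + 5 = 4501 (decimal)
Compute 6836 - 4501 = 2335
2335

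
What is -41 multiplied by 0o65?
Convert 0o65 (octal) → 6×8 + 5 = 53 (decimal)
Compute -41 × 53 = -2173
-2173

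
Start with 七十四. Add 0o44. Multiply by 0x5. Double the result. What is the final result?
Convert 七十四 (Chinese numeral) → 7×10 + 4 = 74 (decimal)
Start: 74
Convert 0o44 (octal) → 4×8 + 4 = 36 (decimal)
74 + 36 = 110
Convert 0x5 (hexadecimal) → 5 (decimal)
110 × 5 = 550
550 × 2 = 1100
1100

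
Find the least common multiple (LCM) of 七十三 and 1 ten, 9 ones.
Convert 七十三 (Chinese numeral) → 7×10 + 3 = 73 (decimal)
Convert 1 ten, 9 ones (place-value notation) → 1×10 + 9 = 19 (decimal)
Compute lcm(73, 19) = 1387
1387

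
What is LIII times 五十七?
Convert LIII (Roman numeral) → 50 + 1 + 1 + 1 = 53 (decimal)
Convert 五十七 (Chinese numeral) → 5×10 + 7 = 57 (decimal)
Compute 53 × 57 = 3021
3021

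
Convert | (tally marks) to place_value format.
Convert | (tally marks) → 1 (decimal)
Convert 1 (decimal) → 1 one (place-value notation)
1 one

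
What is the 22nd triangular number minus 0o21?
The 22nd triangular number = 22×23/2 = 253
Convert 0o21 (octal) → 2×8 + 1 = 17 (decimal)
Compute 253 - 17 = 236
236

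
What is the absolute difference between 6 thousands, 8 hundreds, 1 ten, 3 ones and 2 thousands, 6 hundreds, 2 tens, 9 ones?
Convert 6 thousands, 8 hundreds, 1 ten, 3 ones (place-value notation) → 6×1000 + 8×100 + 1×10 + 3 = 6813 (decimal)
Convert 2 thousands, 6 hundreds, 2 tens, 9 ones (place-value notation) → 2×1000 + 6×100 + 2×10 + 9 = 2629 (decimal)
Compute |6813 - 2629| = 4184
4184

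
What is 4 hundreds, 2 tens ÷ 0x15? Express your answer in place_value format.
Convert 4 hundreds, 2 tens (place-value notation) → 4×100 + 2×10 = 420 (decimal)
Convert 0x15 (hexadecimal) → 1×16 + 5 = 21 (decimal)
Compute 420 ÷ 21 = 20
Convert 20 (decimal) → 20 = 2×10 → 2 tens (place-value notation)
2 tens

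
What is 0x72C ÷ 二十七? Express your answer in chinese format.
Convert 0x72C (hexadecimal) → 7×256 + 2×16 + 12 = 1836 (decimal)
Convert 二十七 (Chinese numeral) → 2×10 + 7 = 27 (decimal)
Compute 1836 ÷ 27 = 68
Convert 68 (decimal) → 68 = 6×10 + 8 → 六十八 (Chinese numeral)
六十八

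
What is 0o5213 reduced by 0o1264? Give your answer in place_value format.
Convert 0o5213 (octal) → 5×512 + 2×64 + 1×8 + 3 = 2699 (decimal)
Convert 0o1264 (octal) → 1×512 + 2×64 + 6×8 + 4 = 692 (decimal)
Compute 2699 - 692 = 2007
Convert 2007 (decimal) → 2007 = 2×1000 + 7 → 2 thousands, 7 ones (place-value notation)
2 thousands, 7 ones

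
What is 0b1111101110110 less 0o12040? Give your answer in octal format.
Convert 0b1111101110110 (binary) → 4096 + 2048 + 1024 + 512 + 256 + 64 + 32 + 16 + 4 + 2 = 8054 (decimal)
Convert 0o12040 (octal) → 1×4096 + 2×512 + 4×8 = 5152 (decimal)
Compute 8054 - 5152 = 2902
Convert 2902 (decimal) → 2902 = 5×512 + 5×64 + 2×8 + 6 → 0o5526 (octal)
0o5526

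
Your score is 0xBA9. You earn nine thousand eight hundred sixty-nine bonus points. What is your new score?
Convert 0xBA9 (hexadecimal) → 11×256 + 10×16 + 9 = 2985 (decimal)
Convert nine thousand eight hundred sixty-nine (English words) → 9×1000 + 8×100 + 69 = 9869 (decimal)
Compute 2985 + 9869 = 12854
12854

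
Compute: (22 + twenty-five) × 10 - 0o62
Convert twenty-five (English words) → 25 (decimal)
Convert 0o62 (octal) → 6×8 + 2 = 50 (decimal)
Expression in decimal: (22 + 25) × 10 - 50
Parentheses first: 22 + 25 = 47
Multiply: 47 × 10 = 470
Subtract: 470 - 50 = 420
420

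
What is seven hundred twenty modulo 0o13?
Convert seven hundred twenty (English words) → 7×100 + 20 = 720 (decimal)
Convert 0o13 (octal) → 1×8 + 3 = 11 (decimal)
Compute 720 mod 11 = 5
5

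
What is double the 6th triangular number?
The 6th triangular number = 6×7/2 = 21
Compute 21 × 2 = 42
42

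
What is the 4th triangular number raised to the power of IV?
Convert the 4th triangular number (triangular index) → 4×5/2 = 10 (decimal)
Convert IV (Roman numeral) → 4 (decimal)
Compute 10 ^ 4 = 10000
10000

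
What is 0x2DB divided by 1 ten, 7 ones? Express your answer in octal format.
Convert 0x2DB (hexadecimal) → 2×256 + 13×16 + 11 = 731 (decimal)
Convert 1 ten, 7 ones (place-value notation) → 1×10 + 7 = 17 (decimal)
Compute 731 ÷ 17 = 43
Convert 43 (decimal) → 43 = 5×8 + 3 → 0o53 (octal)
0o53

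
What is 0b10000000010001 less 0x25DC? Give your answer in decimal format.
Convert 0b10000000010001 (binary) → 8192 + 16 + 1 = 8209 (decimal)
Convert 0x25DC (hexadecimal) → 2×4096 + 5×256 + 13×16 + 12 = 9692 (decimal)
Compute 8209 - 9692 = -1483
-1483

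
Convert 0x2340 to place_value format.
Convert 0x2340 (hexadecimal) → 2×4096 + 3×256 + 4×16 = 9024 (decimal)
Convert 9024 (decimal) → 9024 = 9×1000 + 2×10 + 4 → 9 thousands, 2 tens, 4 ones (place-value notation)
9 thousands, 2 tens, 4 ones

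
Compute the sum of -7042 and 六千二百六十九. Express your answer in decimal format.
Convert 六千二百六十九 (Chinese numeral) → 6×1000 + 2×100 + 6×10 + 9 = 6269 (decimal)
Compute -7042 + 6269 = -773
-773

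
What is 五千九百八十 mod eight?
Convert 五千九百八十 (Chinese numeral) → 5×1000 + 9×100 + 8×10 = 5980 (decimal)
Convert eight (English words) → 8 (decimal)
Compute 5980 mod 8 = 4
4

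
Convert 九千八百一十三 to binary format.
Convert 九千八百一十三 (Chinese numeral) → 9×1000 + 8×100 + 1×10 + 3 = 9813 (decimal)
Convert 9813 (decimal) → 9813 = 8192 + 1024 + 512 + 64 + 16 + 4 + 1 → 0b10011001010101 (binary)
0b10011001010101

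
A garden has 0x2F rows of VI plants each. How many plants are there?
Convert VI (Roman numeral) → 5 + 1 = 6 (decimal)
Convert 0x2F (hexadecimal) → 2×16 + 15 = 47 (decimal)
Compute 6 × 47 = 282
282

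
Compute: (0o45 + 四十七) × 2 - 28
Convert 0o45 (octal) → 4×8 + 5 = 37 (decimal)
Convert 四十七 (Chinese numeral) → 4×10 + 7 = 47 (decimal)
Expression in decimal: (37 + 47) × 2 - 28
Parentheses first: 37 + 47 = 84
Multiply: 84 × 2 = 168
Subtract: 168 - 28 = 140
140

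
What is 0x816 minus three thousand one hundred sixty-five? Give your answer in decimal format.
Convert 0x816 (hexadecimal) → 8×256 + 1×16 + 6 = 2070 (decimal)
Convert three thousand one hundred sixty-five (English words) → 3×1000 + 1×100 + 65 = 3165 (decimal)
Compute 2070 - 3165 = -1095
-1095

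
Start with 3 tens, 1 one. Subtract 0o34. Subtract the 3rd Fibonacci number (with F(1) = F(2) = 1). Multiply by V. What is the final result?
Convert 3 tens, 1 one (place-value notation) → 3×10 + 1 = 31 (decimal)
Start: 31
Convert 0o34 (octal) → 3×8 + 4 = 28 (decimal)
31 - 28 = 3
Convert the 3rd Fibonacci number (with F(1) = F(2) = 1) (Fibonacci index) → 1, 1, 2 → 2 (decimal)
3 - 2 = 1
Convert V (Roman numeral) → 5 (decimal)
1 × 5 = 5
5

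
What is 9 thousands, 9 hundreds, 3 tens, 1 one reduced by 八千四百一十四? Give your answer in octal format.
Convert 9 thousands, 9 hundreds, 3 tens, 1 one (place-value notation) → 9×1000 + 9×100 + 3×10 + 1 = 9931 (decimal)
Convert 八千四百一十四 (Chinese numeral) → 8×1000 + 4×100 + 1×10 + 4 = 8414 (decimal)
Compute 9931 - 8414 = 1517
Convert 1517 (decimal) → 1517 = 2×512 + 7×64 + 5×8 + 5 → 0o2755 (octal)
0o2755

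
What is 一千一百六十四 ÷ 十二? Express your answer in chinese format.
Convert 一千一百六十四 (Chinese numeral) → 1×1000 + 1×100 + 6×10 + 4 = 1164 (decimal)
Convert 十二 (Chinese numeral) → 1×10 + 2 = 12 (decimal)
Compute 1164 ÷ 12 = 97
Convert 97 (decimal) → 97 = 9×10 + 7 → 九十七 (Chinese numeral)
九十七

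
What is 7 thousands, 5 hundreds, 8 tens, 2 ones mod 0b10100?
Convert 7 thousands, 5 hundreds, 8 tens, 2 ones (place-value notation) → 7×1000 + 5×100 + 8×10 + 2 = 7582 (decimal)
Convert 0b10100 (binary) → 16 + 4 = 20 (decimal)
Compute 7582 mod 20 = 2
2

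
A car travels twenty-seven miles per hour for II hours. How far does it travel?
Convert twenty-seven (English words) → 27 (decimal)
Convert II (Roman numeral) → 1 + 1 = 2 (decimal)
Compute 27 × 2 = 54
54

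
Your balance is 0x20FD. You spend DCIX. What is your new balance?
Convert 0x20FD (hexadecimal) → 2×4096 + 15×16 + 13 = 8445 (decimal)
Convert DCIX (Roman numeral) → 500 + 100 + 9 = 609 (decimal)
Compute 8445 - 609 = 7836
7836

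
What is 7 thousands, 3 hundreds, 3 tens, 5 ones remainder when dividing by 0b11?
Convert 7 thousands, 3 hundreds, 3 tens, 5 ones (place-value notation) → 7×1000 + 3×100 + 3×10 + 5 = 7335 (decimal)
Convert 0b11 (binary) → 2 + 1 = 3 (decimal)
Compute 7335 mod 3 = 0
0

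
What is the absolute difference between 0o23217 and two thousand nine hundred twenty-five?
Convert 0o23217 (octal) → 2×4096 + 3×512 + 2×64 + 1×8 + 7 = 9871 (decimal)
Convert two thousand nine hundred twenty-five (English words) → 2×1000 + 9×100 + 25 = 2925 (decimal)
Compute |9871 - 2925| = 6946
6946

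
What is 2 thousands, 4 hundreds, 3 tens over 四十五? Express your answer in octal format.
Convert 2 thousands, 4 hundreds, 3 tens (place-value notation) → 2×1000 + 4×100 + 3×10 = 2430 (decimal)
Convert 四十五 (Chinese numeral) → 4×10 + 5 = 45 (decimal)
Compute 2430 ÷ 45 = 54
Convert 54 (decimal) → 54 = 6×8 + 6 → 0o66 (octal)
0o66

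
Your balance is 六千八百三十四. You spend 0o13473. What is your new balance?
Convert 六千八百三十四 (Chinese numeral) → 6×1000 + 8×100 + 3×10 + 4 = 6834 (decimal)
Convert 0o13473 (octal) → 1×4096 + 3×512 + 4×64 + 7×8 + 3 = 5947 (decimal)
Compute 6834 - 5947 = 887
887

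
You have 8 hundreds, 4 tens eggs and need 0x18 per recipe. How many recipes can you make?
Convert 8 hundreds, 4 tens (place-value notation) → 8×100 + 4×10 = 840 (decimal)
Convert 0x18 (hexadecimal) → 1×16 + 8 = 24 (decimal)
Compute 840 ÷ 24 = 35
35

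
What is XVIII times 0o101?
Convert XVIII (Roman numeral) → 10 + 5 + 1 + 1 + 1 = 18 (decimal)
Convert 0o101 (octal) → 1×64 + 1 = 65 (decimal)
Compute 18 × 65 = 1170
1170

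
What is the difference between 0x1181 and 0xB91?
Convert 0x1181 (hexadecimal) → 1×4096 + 1×256 + 8×16 + 1 = 4481 (decimal)
Convert 0xB91 (hexadecimal) → 11×256 + 9×16 + 1 = 2961 (decimal)
Difference: |4481 - 2961| = 1520
1520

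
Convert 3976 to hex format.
Convert 3976 (decimal) → 3976 = 15×256 + 8×16 + 8 → 0xF88 (hexadecimal)
0xF88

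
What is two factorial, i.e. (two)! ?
Convert two (English words) → 2 (decimal)
Compute 2! = 2
2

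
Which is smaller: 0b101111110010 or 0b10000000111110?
Convert 0b101111110010 (binary) → 2048 + 512 + 256 + 128 + 64 + 32 + 16 + 2 = 3058 (decimal)
Convert 0b10000000111110 (binary) → 8192 + 32 + 16 + 8 + 4 + 2 = 8254 (decimal)
Compare 3058 vs 8254: smaller = 3058
3058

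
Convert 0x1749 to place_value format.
Convert 0x1749 (hexadecimal) → 1×4096 + 7×256 + 4×16 + 9 = 5961 (decimal)
Convert 5961 (decimal) → 5961 = 5×1000 + 9×100 + 6×10 + 1 → 5 thousands, 9 hundreds, 6 tens, 1 one (place-value notation)
5 thousands, 9 hundreds, 6 tens, 1 one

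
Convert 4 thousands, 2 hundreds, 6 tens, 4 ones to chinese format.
Convert 4 thousands, 2 hundreds, 6 tens, 4 ones (place-value notation) → 4×1000 + 2×100 + 6×10 + 4 = 4264 (decimal)
Convert 4264 (decimal) → 4264 = 4×1000 + 2×100 + 6×10 + 4 → 四千二百六十四 (Chinese numeral)
四千二百六十四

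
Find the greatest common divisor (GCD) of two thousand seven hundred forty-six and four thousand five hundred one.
Convert two thousand seven hundred forty-six (English words) → 2×1000 + 7×100 + 46 = 2746 (decimal)
Convert four thousand five hundred one (English words) → 4×1000 + 5×100 + 1 = 4501 (decimal)
Compute gcd(2746, 4501) = 1
1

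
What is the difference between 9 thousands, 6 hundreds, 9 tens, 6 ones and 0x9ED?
Convert 9 thousands, 6 hundreds, 9 tens, 6 ones (place-value notation) → 9×1000 + 6×100 + 9×10 + 6 = 9696 (decimal)
Convert 0x9ED (hexadecimal) → 9×256 + 14×16 + 13 = 2541 (decimal)
Difference: |9696 - 2541| = 7155
7155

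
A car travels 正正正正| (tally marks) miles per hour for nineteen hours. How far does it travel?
Convert 正正正正| (tally marks) → 5 + 5 + 5 + 5 + 1 = 21 (decimal)
Convert nineteen (English words) → 19 (decimal)
Compute 21 × 19 = 399
399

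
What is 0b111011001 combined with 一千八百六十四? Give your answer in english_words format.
Convert 0b111011001 (binary) → 256 + 128 + 64 + 16 + 8 + 1 = 473 (decimal)
Convert 一千八百六十四 (Chinese numeral) → 1×1000 + 8×100 + 6×10 + 4 = 1864 (decimal)
Compute 473 + 1864 = 2337
Convert 2337 (decimal) → 2337 = 2×1000 + 3×100 + 37 → two thousand three hundred thirty-seven (English words)
two thousand three hundred thirty-seven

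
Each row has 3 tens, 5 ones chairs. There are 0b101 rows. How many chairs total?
Convert 3 tens, 5 ones (place-value notation) → 3×10 + 5 = 35 (decimal)
Convert 0b101 (binary) → 4 + 1 = 5 (decimal)
Compute 35 × 5 = 175
175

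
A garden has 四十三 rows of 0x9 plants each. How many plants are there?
Convert 0x9 (hexadecimal) → 9 (decimal)
Convert 四十三 (Chinese numeral) → 4×10 + 3 = 43 (decimal)
Compute 9 × 43 = 387
387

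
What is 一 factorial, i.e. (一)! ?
Convert 一 (Chinese numeral) → 1 (decimal)
Compute 1! = 1
1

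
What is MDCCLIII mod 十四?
Convert MDCCLIII (Roman numeral) → 1000 + 500 + 100 + 100 + 50 + 1 + 1 + 1 = 1753 (decimal)
Convert 十四 (Chinese numeral) → 1×10 + 4 = 14 (decimal)
Compute 1753 mod 14 = 3
3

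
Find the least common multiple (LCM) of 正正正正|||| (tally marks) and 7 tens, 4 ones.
Convert 正正正正|||| (tally marks) → 5 + 5 + 5 + 5 + 4 = 24 (decimal)
Convert 7 tens, 4 ones (place-value notation) → 7×10 + 4 = 74 (decimal)
Compute lcm(24, 74) = 888
888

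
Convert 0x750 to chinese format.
Convert 0x750 (hexadecimal) → 7×256 + 5×16 = 1872 (decimal)
Convert 1872 (decimal) → 1872 = 1×1000 + 8×100 + 7×10 + 2 → 一千八百七十二 (Chinese numeral)
一千八百七十二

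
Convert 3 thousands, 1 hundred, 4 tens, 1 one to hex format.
Convert 3 thousands, 1 hundred, 4 tens, 1 one (place-value notation) → 3×1000 + 1×100 + 4×10 + 1 = 3141 (decimal)
Convert 3141 (decimal) → 3141 = 12×256 + 4×16 + 5 → 0xC45 (hexadecimal)
0xC45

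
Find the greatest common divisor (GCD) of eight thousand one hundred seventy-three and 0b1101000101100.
Convert eight thousand one hundred seventy-three (English words) → 8×1000 + 1×100 + 73 = 8173 (decimal)
Convert 0b1101000101100 (binary) → 4096 + 2048 + 512 + 32 + 8 + 4 = 6700 (decimal)
Compute gcd(8173, 6700) = 1
1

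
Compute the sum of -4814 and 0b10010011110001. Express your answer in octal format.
Convert 0b10010011110001 (binary) → 8192 + 1024 + 128 + 64 + 32 + 16 + 1 = 9457 (decimal)
Compute -4814 + 9457 = 4643
Convert 4643 (decimal) → 4643 = 1×4096 + 1×512 + 4×8 + 3 → 0o11043 (octal)
0o11043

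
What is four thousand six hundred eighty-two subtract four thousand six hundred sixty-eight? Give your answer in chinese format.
Convert four thousand six hundred eighty-two (English words) → 4×1000 + 6×100 + 82 = 4682 (decimal)
Convert four thousand six hundred sixty-eight (English words) → 4×1000 + 6×100 + 68 = 4668 (decimal)
Compute 4682 - 4668 = 14
Convert 14 (decimal) → 14 = 1×10 + 4 → 十四 (Chinese numeral)
十四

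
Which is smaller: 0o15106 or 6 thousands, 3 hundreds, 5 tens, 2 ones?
Convert 0o15106 (octal) → 1×4096 + 5×512 + 1×64 + 6 = 6726 (decimal)
Convert 6 thousands, 3 hundreds, 5 tens, 2 ones (place-value notation) → 6×1000 + 3×100 + 5×10 + 2 = 6352 (decimal)
Compare 6726 vs 6352: smaller = 6352
6352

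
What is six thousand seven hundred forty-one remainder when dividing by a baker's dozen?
Convert six thousand seven hundred forty-one (English words) → 6×1000 + 7×100 + 41 = 6741 (decimal)
Convert a baker's dozen (colloquial) → 13 (decimal)
Compute 6741 mod 13 = 7
7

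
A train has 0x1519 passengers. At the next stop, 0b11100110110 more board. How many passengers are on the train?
Convert 0x1519 (hexadecimal) → 1×4096 + 5×256 + 1×16 + 9 = 5401 (decimal)
Convert 0b11100110110 (binary) → 1024 + 512 + 256 + 32 + 16 + 4 + 2 = 1846 (decimal)
Compute 5401 + 1846 = 7247
7247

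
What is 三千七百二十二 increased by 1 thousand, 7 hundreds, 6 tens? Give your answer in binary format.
Convert 三千七百二十二 (Chinese numeral) → 3×1000 + 7×100 + 2×10 + 2 = 3722 (decimal)
Convert 1 thousand, 7 hundreds, 6 tens (place-value notation) → 1×1000 + 7×100 + 6×10 = 1760 (decimal)
Compute 3722 + 1760 = 5482
Convert 5482 (decimal) → 5482 = 4096 + 1024 + 256 + 64 + 32 + 8 + 2 → 0b1010101101010 (binary)
0b1010101101010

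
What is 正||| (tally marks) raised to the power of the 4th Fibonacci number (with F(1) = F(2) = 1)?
Convert 正||| (tally marks) → 5 + 3 = 8 (decimal)
Convert the 4th Fibonacci number (with F(1) = F(2) = 1) (Fibonacci index) → 1, 1, 2, 3 → 3 (decimal)
Compute 8 ^ 3 = 512
512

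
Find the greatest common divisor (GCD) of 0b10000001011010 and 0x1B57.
Convert 0b10000001011010 (binary) → 8192 + 64 + 16 + 8 + 2 = 8282 (decimal)
Convert 0x1B57 (hexadecimal) → 1×4096 + 11×256 + 5×16 + 7 = 6999 (decimal)
Compute gcd(8282, 6999) = 1
1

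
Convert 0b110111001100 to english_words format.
Convert 0b110111001100 (binary) → 2048 + 1024 + 256 + 128 + 64 + 8 + 4 = 3532 (decimal)
Convert 3532 (decimal) → 3532 = 3×1000 + 5×100 + 32 → three thousand five hundred thirty-two (English words)
three thousand five hundred thirty-two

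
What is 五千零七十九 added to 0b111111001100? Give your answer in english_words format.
Convert 五千零七十九 (Chinese numeral) → 5×1000 + 7×10 + 9 = 5079 (decimal)
Convert 0b111111001100 (binary) → 2048 + 1024 + 512 + 256 + 128 + 64 + 8 + 4 = 4044 (decimal)
Compute 5079 + 4044 = 9123
Convert 9123 (decimal) → 9123 = 9×1000 + 1×100 + 23 → nine thousand one hundred twenty-three (English words)
nine thousand one hundred twenty-three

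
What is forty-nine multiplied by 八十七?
Convert forty-nine (English words) → 49 (decimal)
Convert 八十七 (Chinese numeral) → 8×10 + 7 = 87 (decimal)
Compute 49 × 87 = 4263
4263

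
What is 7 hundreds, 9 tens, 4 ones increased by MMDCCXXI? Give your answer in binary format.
Convert 7 hundreds, 9 tens, 4 ones (place-value notation) → 7×100 + 9×10 + 4 = 794 (decimal)
Convert MMDCCXXI (Roman numeral) → 1000 + 1000 + 500 + 100 + 100 + 10 + 10 + 1 = 2721 (decimal)
Compute 794 + 2721 = 3515
Convert 3515 (decimal) → 3515 = 2048 + 1024 + 256 + 128 + 32 + 16 + 8 + 2 + 1 → 0b110110111011 (binary)
0b110110111011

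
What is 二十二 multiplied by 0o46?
Convert 二十二 (Chinese numeral) → 2×10 + 2 = 22 (decimal)
Convert 0o46 (octal) → 4×8 + 6 = 38 (decimal)
Compute 22 × 38 = 836
836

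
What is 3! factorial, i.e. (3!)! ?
Convert 3! (factorial) → 6 (decimal)
Compute 6! = 720
720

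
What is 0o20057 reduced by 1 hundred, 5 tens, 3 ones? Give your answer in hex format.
Convert 0o20057 (octal) → 2×4096 + 5×8 + 7 = 8239 (decimal)
Convert 1 hundred, 5 tens, 3 ones (place-value notation) → 1×100 + 5×10 + 3 = 153 (decimal)
Compute 8239 - 153 = 8086
Convert 8086 (decimal) → 8086 = 1×4096 + 15×256 + 9×16 + 6 → 0x1F96 (hexadecimal)
0x1F96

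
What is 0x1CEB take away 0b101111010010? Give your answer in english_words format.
Convert 0x1CEB (hexadecimal) → 1×4096 + 12×256 + 14×16 + 11 = 7403 (decimal)
Convert 0b101111010010 (binary) → 2048 + 512 + 256 + 128 + 64 + 16 + 2 = 3026 (decimal)
Compute 7403 - 3026 = 4377
Convert 4377 (decimal) → 4377 = 4×1000 + 3×100 + 77 → four thousand three hundred seventy-seven (English words)
four thousand three hundred seventy-seven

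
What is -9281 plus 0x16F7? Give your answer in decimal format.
Convert 0x16F7 (hexadecimal) → 1×4096 + 6×256 + 15×16 + 7 = 5879 (decimal)
Compute -9281 + 5879 = -3402
-3402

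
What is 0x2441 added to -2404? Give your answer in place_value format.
Convert 0x2441 (hexadecimal) → 2×4096 + 4×256 + 4×16 + 1 = 9281 (decimal)
Compute 9281 + -2404 = 6877
Convert 6877 (decimal) → 6877 = 6×1000 + 8×100 + 7×10 + 7 → 6 thousands, 8 hundreds, 7 tens, 7 ones (place-value notation)
6 thousands, 8 hundreds, 7 tens, 7 ones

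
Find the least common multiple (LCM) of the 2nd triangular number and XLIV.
Convert the 2nd triangular number (triangular index) → 2×3/2 = 3 (decimal)
Convert XLIV (Roman numeral) → 40 + 4 = 44 (decimal)
Compute lcm(3, 44) = 132
132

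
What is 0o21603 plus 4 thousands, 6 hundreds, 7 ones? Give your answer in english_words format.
Convert 0o21603 (octal) → 2×4096 + 1×512 + 6×64 + 3 = 9091 (decimal)
Convert 4 thousands, 6 hundreds, 7 ones (place-value notation) → 4×1000 + 6×100 + 7 = 4607 (decimal)
Compute 9091 + 4607 = 13698
Convert 13698 (decimal) → 13698 = 13×1000 + 6×100 + 98 → thirteen thousand six hundred ninety-eight (English words)
thirteen thousand six hundred ninety-eight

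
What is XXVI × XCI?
Convert XXVI (Roman numeral) → 10 + 10 + 5 + 1 = 26 (decimal)
Convert XCI (Roman numeral) → 90 + 1 = 91 (decimal)
Compute 26 × 91 = 2366
2366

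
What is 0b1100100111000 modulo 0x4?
Convert 0b1100100111000 (binary) → 4096 + 2048 + 256 + 32 + 16 + 8 = 6456 (decimal)
Convert 0x4 (hexadecimal) → 4 (decimal)
Compute 6456 mod 4 = 0
0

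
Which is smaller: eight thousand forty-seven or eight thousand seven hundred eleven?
Convert eight thousand forty-seven (English words) → 8×1000 + 47 = 8047 (decimal)
Convert eight thousand seven hundred eleven (English words) → 8×1000 + 7×100 + 11 = 8711 (decimal)
Compare 8047 vs 8711: smaller = 8047
8047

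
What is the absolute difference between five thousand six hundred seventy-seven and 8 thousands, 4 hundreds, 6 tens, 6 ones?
Convert five thousand six hundred seventy-seven (English words) → 5×1000 + 6×100 + 77 = 5677 (decimal)
Convert 8 thousands, 4 hundreds, 6 tens, 6 ones (place-value notation) → 8×1000 + 4×100 + 6×10 + 6 = 8466 (decimal)
Compute |5677 - 8466| = 2789
2789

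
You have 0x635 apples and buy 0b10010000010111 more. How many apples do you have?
Convert 0x635 (hexadecimal) → 6×256 + 3×16 + 5 = 1589 (decimal)
Convert 0b10010000010111 (binary) → 8192 + 1024 + 16 + 4 + 2 + 1 = 9239 (decimal)
Compute 1589 + 9239 = 10828
10828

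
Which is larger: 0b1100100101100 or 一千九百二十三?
Convert 0b1100100101100 (binary) → 4096 + 2048 + 256 + 32 + 8 + 4 = 6444 (decimal)
Convert 一千九百二十三 (Chinese numeral) → 1×1000 + 9×100 + 2×10 + 3 = 1923 (decimal)
Compare 6444 vs 1923: larger = 6444
6444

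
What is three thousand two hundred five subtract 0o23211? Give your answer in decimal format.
Convert three thousand two hundred five (English words) → 3×1000 + 2×100 + 5 = 3205 (decimal)
Convert 0o23211 (octal) → 2×4096 + 3×512 + 2×64 + 1×8 + 1 = 9865 (decimal)
Compute 3205 - 9865 = -6660
-6660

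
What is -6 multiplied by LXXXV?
Convert LXXXV (Roman numeral) → 50 + 10 + 10 + 10 + 5 = 85 (decimal)
Compute -6 × 85 = -510
-510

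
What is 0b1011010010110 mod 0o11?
Convert 0b1011010010110 (binary) → 4096 + 1024 + 512 + 128 + 16 + 4 + 2 = 5782 (decimal)
Convert 0o11 (octal) → 1×8 + 1 = 9 (decimal)
Compute 5782 mod 9 = 4
4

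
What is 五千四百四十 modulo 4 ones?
Convert 五千四百四十 (Chinese numeral) → 5×1000 + 4×100 + 4×10 = 5440 (decimal)
Convert 4 ones (place-value notation) → 4 (decimal)
Compute 5440 mod 4 = 0
0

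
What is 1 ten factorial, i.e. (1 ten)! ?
Convert 1 ten (place-value notation) → 1×10 = 10 (decimal)
Compute 10! = 3628800
3628800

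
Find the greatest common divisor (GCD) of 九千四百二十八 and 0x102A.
Convert 九千四百二十八 (Chinese numeral) → 9×1000 + 4×100 + 2×10 + 8 = 9428 (decimal)
Convert 0x102A (hexadecimal) → 1×4096 + 2×16 + 10 = 4138 (decimal)
Compute gcd(9428, 4138) = 2
2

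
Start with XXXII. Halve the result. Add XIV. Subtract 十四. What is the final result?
Convert XXXII (Roman numeral) → 10 + 10 + 10 + 1 + 1 = 32 (decimal)
Start: 32
32 ÷ 2 = 16
Convert XIV (Roman numeral) → 10 + 4 = 14 (decimal)
16 + 14 = 30
Convert 十四 (Chinese numeral) → 1×10 + 4 = 14 (decimal)
30 - 14 = 16
16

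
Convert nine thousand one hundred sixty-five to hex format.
Convert nine thousand one hundred sixty-five (English words) → 9×1000 + 1×100 + 65 = 9165 (decimal)
Convert 9165 (decimal) → 9165 = 2×4096 + 3×256 + 12×16 + 13 → 0x23CD (hexadecimal)
0x23CD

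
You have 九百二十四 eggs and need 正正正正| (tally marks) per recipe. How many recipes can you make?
Convert 九百二十四 (Chinese numeral) → 9×100 + 2×10 + 4 = 924 (decimal)
Convert 正正正正| (tally marks) → 5 + 5 + 5 + 5 + 1 = 21 (decimal)
Compute 924 ÷ 21 = 44
44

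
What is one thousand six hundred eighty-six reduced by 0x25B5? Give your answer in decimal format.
Convert one thousand six hundred eighty-six (English words) → 1×1000 + 6×100 + 86 = 1686 (decimal)
Convert 0x25B5 (hexadecimal) → 2×4096 + 5×256 + 11×16 + 5 = 9653 (decimal)
Compute 1686 - 9653 = -7967
-7967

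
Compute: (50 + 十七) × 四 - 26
Convert 十七 (Chinese numeral) → 1×10 + 7 = 17 (decimal)
Convert 四 (Chinese numeral) → 4 (decimal)
Expression in decimal: (50 + 17) × 4 - 26
Parentheses first: 50 + 17 = 67
Multiply: 67 × 4 = 268
Subtract: 268 - 26 = 242
242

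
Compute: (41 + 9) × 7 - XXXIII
Convert XXXIII (Roman numeral) → 10 + 10 + 10 + 1 + 1 + 1 = 33 (decimal)
Expression in decimal: (41 + 9) × 7 - 33
Parentheses first: 41 + 9 = 50
Multiply: 50 × 7 = 350
Subtract: 350 - 33 = 317
317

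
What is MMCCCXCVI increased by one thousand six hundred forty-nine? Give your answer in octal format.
Convert MMCCCXCVI (Roman numeral) → 1000 + 1000 + 100 + 100 + 100 + 90 + 5 + 1 = 2396 (decimal)
Convert one thousand six hundred forty-nine (English words) → 1×1000 + 6×100 + 49 = 1649 (decimal)
Compute 2396 + 1649 = 4045
Convert 4045 (decimal) → 4045 = 7×512 + 7×64 + 1×8 + 5 → 0o7715 (octal)
0o7715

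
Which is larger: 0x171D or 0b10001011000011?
Convert 0x171D (hexadecimal) → 1×4096 + 7×256 + 1×16 + 13 = 5917 (decimal)
Convert 0b10001011000011 (binary) → 8192 + 512 + 128 + 64 + 2 + 1 = 8899 (decimal)
Compare 5917 vs 8899: larger = 8899
8899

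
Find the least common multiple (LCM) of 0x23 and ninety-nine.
Convert 0x23 (hexadecimal) → 2×16 + 3 = 35 (decimal)
Convert ninety-nine (English words) → 99 (decimal)
Compute lcm(35, 99) = 3465
3465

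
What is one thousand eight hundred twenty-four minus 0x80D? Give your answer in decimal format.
Convert one thousand eight hundred twenty-four (English words) → 1×1000 + 8×100 + 24 = 1824 (decimal)
Convert 0x80D (hexadecimal) → 8×256 + 13 = 2061 (decimal)
Compute 1824 - 2061 = -237
-237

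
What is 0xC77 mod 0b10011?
Convert 0xC77 (hexadecimal) → 12×256 + 7×16 + 7 = 3191 (decimal)
Convert 0b10011 (binary) → 16 + 2 + 1 = 19 (decimal)
Compute 3191 mod 19 = 18
18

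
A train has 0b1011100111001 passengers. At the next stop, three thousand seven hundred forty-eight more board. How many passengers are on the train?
Convert 0b1011100111001 (binary) → 4096 + 1024 + 512 + 256 + 32 + 16 + 8 + 1 = 5945 (decimal)
Convert three thousand seven hundred forty-eight (English words) → 3×1000 + 7×100 + 48 = 3748 (decimal)
Compute 5945 + 3748 = 9693
9693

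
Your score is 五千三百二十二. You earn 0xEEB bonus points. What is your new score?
Convert 五千三百二十二 (Chinese numeral) → 5×1000 + 3×100 + 2×10 + 2 = 5322 (decimal)
Convert 0xEEB (hexadecimal) → 14×256 + 14×16 + 11 = 3819 (decimal)
Compute 5322 + 3819 = 9141
9141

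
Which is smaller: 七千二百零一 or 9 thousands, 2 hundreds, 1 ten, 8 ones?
Convert 七千二百零一 (Chinese numeral) → 7×1000 + 2×100 + 1 = 7201 (decimal)
Convert 9 thousands, 2 hundreds, 1 ten, 8 ones (place-value notation) → 9×1000 + 2×100 + 1×10 + 8 = 9218 (decimal)
Compare 7201 vs 9218: smaller = 7201
7201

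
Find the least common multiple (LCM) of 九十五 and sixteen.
Convert 九十五 (Chinese numeral) → 9×10 + 5 = 95 (decimal)
Convert sixteen (English words) → 16 (decimal)
Compute lcm(95, 16) = 1520
1520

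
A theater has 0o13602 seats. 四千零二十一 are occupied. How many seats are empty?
Convert 0o13602 (octal) → 1×4096 + 3×512 + 6×64 + 2 = 6018 (decimal)
Convert 四千零二十一 (Chinese numeral) → 4×1000 + 2×10 + 1 = 4021 (decimal)
Compute 6018 - 4021 = 1997
1997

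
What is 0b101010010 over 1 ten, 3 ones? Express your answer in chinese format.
Convert 0b101010010 (binary) → 256 + 64 + 16 + 2 = 338 (decimal)
Convert 1 ten, 3 ones (place-value notation) → 1×10 + 3 = 13 (decimal)
Compute 338 ÷ 13 = 26
Convert 26 (decimal) → 26 = 2×10 + 6 → 二十六 (Chinese numeral)
二十六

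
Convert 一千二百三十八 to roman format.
Convert 一千二百三十八 (Chinese numeral) → 1×1000 + 2×100 + 3×10 + 8 = 1238 (decimal)
Convert 1238 (decimal) → 1238 = 1000 + 100 + 100 + 10 + 10 + 10 + 5 + 1 + 1 + 1 → MCCXXXVIII (Roman numeral)
MCCXXXVIII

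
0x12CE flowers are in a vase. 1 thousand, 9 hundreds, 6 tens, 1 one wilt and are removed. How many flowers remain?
Convert 0x12CE (hexadecimal) → 1×4096 + 2×256 + 12×16 + 14 = 4814 (decimal)
Convert 1 thousand, 9 hundreds, 6 tens, 1 one (place-value notation) → 1×1000 + 9×100 + 6×10 + 1 = 1961 (decimal)
Compute 4814 - 1961 = 2853
2853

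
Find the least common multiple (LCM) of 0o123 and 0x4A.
Convert 0o123 (octal) → 1×64 + 2×8 + 3 = 83 (decimal)
Convert 0x4A (hexadecimal) → 4×16 + 10 = 74 (decimal)
Compute lcm(83, 74) = 6142
6142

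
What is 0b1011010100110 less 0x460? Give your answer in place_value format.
Convert 0b1011010100110 (binary) → 4096 + 1024 + 512 + 128 + 32 + 4 + 2 = 5798 (decimal)
Convert 0x460 (hexadecimal) → 4×256 + 6×16 = 1120 (decimal)
Compute 5798 - 1120 = 4678
Convert 4678 (decimal) → 4678 = 4×1000 + 6×100 + 7×10 + 8 → 4 thousands, 6 hundreds, 7 tens, 8 ones (place-value notation)
4 thousands, 6 hundreds, 7 tens, 8 ones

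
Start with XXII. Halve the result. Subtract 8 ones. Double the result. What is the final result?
Convert XXII (Roman numeral) → 10 + 10 + 1 + 1 = 22 (decimal)
Start: 22
22 ÷ 2 = 11
Convert 8 ones (place-value notation) → 8 (decimal)
11 - 8 = 3
3 × 2 = 6
6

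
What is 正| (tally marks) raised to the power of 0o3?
Convert 正| (tally marks) → 5 + 1 = 6 (decimal)
Convert 0o3 (octal) → 3 (decimal)
Compute 6 ^ 3 = 216
216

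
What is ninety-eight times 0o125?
Convert ninety-eight (English words) → 98 (decimal)
Convert 0o125 (octal) → 1×64 + 2×8 + 5 = 85 (decimal)
Compute 98 × 85 = 8330
8330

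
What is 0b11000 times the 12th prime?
Convert 0b11000 (binary) → 16 + 8 = 24 (decimal)
Convert the 12th prime (prime index) → 37 (decimal)
Compute 24 × 37 = 888
888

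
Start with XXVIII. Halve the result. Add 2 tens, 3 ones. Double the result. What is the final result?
Convert XXVIII (Roman numeral) → 10 + 10 + 5 + 1 + 1 + 1 = 28 (decimal)
Start: 28
28 ÷ 2 = 14
Convert 2 tens, 3 ones (place-value notation) → 2×10 + 3 = 23 (decimal)
14 + 23 = 37
37 × 2 = 74
74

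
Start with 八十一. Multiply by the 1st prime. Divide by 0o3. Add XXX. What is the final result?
Convert 八十一 (Chinese numeral) → 8×10 + 1 = 81 (decimal)
Start: 81
Convert the 1st prime (prime index) → 2 (decimal)
81 × 2 = 162
Convert 0o3 (octal) → 3 (decimal)
162 ÷ 3 = 54
Convert XXX (Roman numeral) → 10 + 10 + 10 = 30 (decimal)
54 + 30 = 84
84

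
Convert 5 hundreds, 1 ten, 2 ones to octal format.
Convert 5 hundreds, 1 ten, 2 ones (place-value notation) → 5×100 + 1×10 + 2 = 512 (decimal)
Convert 512 (decimal) → 512 = 1×512 → 0o1000 (octal)
0o1000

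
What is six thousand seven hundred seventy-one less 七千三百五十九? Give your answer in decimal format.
Convert six thousand seven hundred seventy-one (English words) → 6×1000 + 7×100 + 71 = 6771 (decimal)
Convert 七千三百五十九 (Chinese numeral) → 7×1000 + 3×100 + 5×10 + 9 = 7359 (decimal)
Compute 6771 - 7359 = -588
-588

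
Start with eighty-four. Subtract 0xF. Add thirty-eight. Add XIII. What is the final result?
Convert eighty-four (English words) → 84 (decimal)
Start: 84
Convert 0xF (hexadecimal) → 15 (decimal)
84 - 15 = 69
Convert thirty-eight (English words) → 38 (decimal)
69 + 38 = 107
Convert XIII (Roman numeral) → 10 + 1 + 1 + 1 = 13 (decimal)
107 + 13 = 120
120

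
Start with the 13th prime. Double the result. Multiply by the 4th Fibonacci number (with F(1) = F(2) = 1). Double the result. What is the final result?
Convert the 13th prime (prime index) → 41 (decimal)
Start: 41
41 × 2 = 82
Convert the 4th Fibonacci number (with F(1) = F(2) = 1) (Fibonacci index) → 1, 1, 2, 3 → 3 (decimal)
82 × 3 = 246
246 × 2 = 492
492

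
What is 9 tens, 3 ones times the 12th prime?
Convert 9 tens, 3 ones (place-value notation) → 9×10 + 3 = 93 (decimal)
Convert the 12th prime (prime index) → 37 (decimal)
Compute 93 × 37 = 3441
3441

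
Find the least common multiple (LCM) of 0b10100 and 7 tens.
Convert 0b10100 (binary) → 16 + 4 = 20 (decimal)
Convert 7 tens (place-value notation) → 7×10 = 70 (decimal)
Compute lcm(20, 70) = 140
140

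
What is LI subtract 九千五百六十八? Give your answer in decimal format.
Convert LI (Roman numeral) → 50 + 1 = 51 (decimal)
Convert 九千五百六十八 (Chinese numeral) → 9×1000 + 5×100 + 6×10 + 8 = 9568 (decimal)
Compute 51 - 9568 = -9517
-9517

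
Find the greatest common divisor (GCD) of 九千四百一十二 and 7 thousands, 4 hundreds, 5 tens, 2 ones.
Convert 九千四百一十二 (Chinese numeral) → 9×1000 + 4×100 + 1×10 + 2 = 9412 (decimal)
Convert 7 thousands, 4 hundreds, 5 tens, 2 ones (place-value notation) → 7×1000 + 4×100 + 5×10 + 2 = 7452 (decimal)
Compute gcd(9412, 7452) = 4
4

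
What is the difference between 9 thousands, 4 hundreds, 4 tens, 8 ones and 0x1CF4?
Convert 9 thousands, 4 hundreds, 4 tens, 8 ones (place-value notation) → 9×1000 + 4×100 + 4×10 + 8 = 9448 (decimal)
Convert 0x1CF4 (hexadecimal) → 1×4096 + 12×256 + 15×16 + 4 = 7412 (decimal)
Difference: |9448 - 7412| = 2036
2036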